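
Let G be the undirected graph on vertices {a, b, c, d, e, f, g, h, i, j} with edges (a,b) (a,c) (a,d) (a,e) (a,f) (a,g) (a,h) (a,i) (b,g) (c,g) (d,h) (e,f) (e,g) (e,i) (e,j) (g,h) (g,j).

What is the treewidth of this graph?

A width-2 tree decomposition is:
Bags: B1 = {a, e, f}  B2 = {a, e, g}  B3 = {a, e, i}  B4 = {a, b, g}  B5 = {e, g, j}  B6 = {a, g, h}  B7 = {a, d, h}  B8 = {a, c, g}
Tree: B1–B2, B2–B3, B2–B4, B2–B5, B4–B6, B6–B7, B6–B8
The largest bag has 3 vertices, giving width 2; this decomposition certifies tw(G) ≤ 2. On the other hand G contains the 3-clique {e, g, j}. A clique must lie in a single bag of any decomposition, so no decomposition can have width below 2. Therefore the treewidth is 2.

2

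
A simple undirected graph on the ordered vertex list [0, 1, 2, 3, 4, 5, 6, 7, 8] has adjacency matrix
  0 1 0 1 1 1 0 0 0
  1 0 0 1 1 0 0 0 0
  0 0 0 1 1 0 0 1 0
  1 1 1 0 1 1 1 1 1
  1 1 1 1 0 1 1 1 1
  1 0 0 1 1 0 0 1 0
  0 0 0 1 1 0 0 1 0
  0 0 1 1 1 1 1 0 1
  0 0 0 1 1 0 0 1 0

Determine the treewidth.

3

A width-3 tree decomposition is:
Bags: B1 = {0, 1, 3, 4}  B2 = {0, 3, 4, 5}  B3 = {3, 4, 5, 7}  B4 = {3, 4, 6, 7}  B5 = {3, 4, 7, 8}  B6 = {2, 3, 4, 7}
Tree: B1–B2, B2–B3, B3–B4, B4–B5, B3–B6
The largest bag has 4 vertices, giving width 3; this decomposition certifies tw(G) ≤ 3. For the lower bound, the 4 vertices {0, 1, 3, 4} are pairwise adjacent, and any tree decomposition puts a clique entirely inside one bag — forcing width ≥ 3. Combining the bounds, tw(G) = 3.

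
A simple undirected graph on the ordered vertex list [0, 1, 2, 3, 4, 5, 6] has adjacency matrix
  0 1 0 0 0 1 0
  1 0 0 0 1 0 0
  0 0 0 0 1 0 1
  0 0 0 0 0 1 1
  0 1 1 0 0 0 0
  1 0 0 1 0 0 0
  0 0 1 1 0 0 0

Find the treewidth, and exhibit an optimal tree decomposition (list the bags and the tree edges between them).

Treewidth 2.
One such decomposition:
Bags: B1 = {2, 4, 6}  B2 = {1, 4, 6}  B3 = {0, 1, 6}  B4 = {0, 5, 6}  B5 = {3, 5, 6}
Tree: B1–B2, B2–B3, B3–B4, B4–B5

The largest bag has 3 vertices, giving width 2; this decomposition certifies tw(G) ≤ 2. For the lower bound, G contains the cycle 6–2–4–1–0–5–3–6, so G is not a forest; only forests have treewidth ≤ 1, hence tw(G) ≥ 2. Hence tw(G) = 2 exactly.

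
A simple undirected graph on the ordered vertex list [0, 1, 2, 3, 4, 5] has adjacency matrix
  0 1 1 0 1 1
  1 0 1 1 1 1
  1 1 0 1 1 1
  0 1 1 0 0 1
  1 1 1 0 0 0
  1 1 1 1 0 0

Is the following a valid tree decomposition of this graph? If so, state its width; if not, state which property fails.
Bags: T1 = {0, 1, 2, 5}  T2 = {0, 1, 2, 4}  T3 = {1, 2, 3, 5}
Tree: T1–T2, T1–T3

Every vertex of G appears in some bag (union = {0, 1, 2, 3, 4, 5}); every edge is covered by a bag; and for each vertex v the set of bags containing v is connected in the bag tree. The decomposition is therefore valid. The largest bag has 4 vertices, so the width is 3.

Yes; width 3.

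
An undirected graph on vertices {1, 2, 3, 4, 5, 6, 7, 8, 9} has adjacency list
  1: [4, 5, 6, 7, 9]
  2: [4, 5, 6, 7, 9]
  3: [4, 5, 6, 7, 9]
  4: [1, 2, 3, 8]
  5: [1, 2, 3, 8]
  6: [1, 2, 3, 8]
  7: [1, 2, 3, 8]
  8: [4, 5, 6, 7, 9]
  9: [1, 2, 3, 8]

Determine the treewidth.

A width-4 tree decomposition is:
Bags: B1 = {1, 2, 3, 8, 9}  B2 = {1, 2, 3, 4, 8}  B3 = {1, 2, 3, 7, 8}  B4 = {1, 2, 3, 5, 8}  B5 = {1, 2, 3, 6, 8}
Tree: B1–B2, B2–B3, B3–B4, B4–B5
Each bag holds 5 vertices, so the decomposition has width 4, which upper-bounds the treewidth. For the lower bound: the 5 vertex sets {3,9}, {1,4}, {7,8}, {2}, {5} are disjoint, each induces a connected subgraph, and every pair is joined by at least one edge of G. Contracting each set to a single vertex therefore yields K_{5} as a minor, and since treewidth is minor-monotone, tw(G) ≥ tw(K_{5}) = 4. Therefore the treewidth is 4.

4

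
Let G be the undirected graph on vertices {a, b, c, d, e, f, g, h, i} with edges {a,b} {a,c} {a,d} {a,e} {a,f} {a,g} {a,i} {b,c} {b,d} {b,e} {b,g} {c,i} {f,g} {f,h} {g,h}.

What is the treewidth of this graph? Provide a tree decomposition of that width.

Treewidth 2.
One optimal decomposition is:
Bags: B1 = {a, b, g}  B2 = {a, b, d}  B3 = {a, b, e}  B4 = {a, b, c}  B5 = {a, f, g}  B6 = {a, c, i}  B7 = {f, g, h}
Tree: B1–B2, B1–B3, B3–B4, B1–B5, B4–B6, B5–B7

Every bag has size at most 3, so the width is 3 − 1 = 2 and tw(G) ≤ 2. For the lower bound, the 3 vertices {f, g, h} are pairwise adjacent, and any tree decomposition puts a clique entirely inside one bag — forcing width ≥ 2. Hence tw(G) = 2 exactly.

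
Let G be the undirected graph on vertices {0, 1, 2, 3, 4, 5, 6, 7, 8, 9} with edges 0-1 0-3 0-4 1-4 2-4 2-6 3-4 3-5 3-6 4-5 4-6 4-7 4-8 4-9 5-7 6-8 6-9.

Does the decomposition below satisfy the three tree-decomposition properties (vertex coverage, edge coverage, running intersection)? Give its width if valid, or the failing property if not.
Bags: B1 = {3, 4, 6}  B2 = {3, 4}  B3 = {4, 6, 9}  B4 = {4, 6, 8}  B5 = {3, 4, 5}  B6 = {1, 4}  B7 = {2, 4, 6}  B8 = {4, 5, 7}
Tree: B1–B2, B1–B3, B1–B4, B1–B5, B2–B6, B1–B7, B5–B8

A tree decomposition must satisfy three properties: every vertex lies in some bag; for every edge, both endpoints lie together in some bag; and for every vertex, the bags containing it form a connected subtree. Here vertex 0 appears in no bag, so the decomposition is invalid.

No — vertex 0 appears in no bag.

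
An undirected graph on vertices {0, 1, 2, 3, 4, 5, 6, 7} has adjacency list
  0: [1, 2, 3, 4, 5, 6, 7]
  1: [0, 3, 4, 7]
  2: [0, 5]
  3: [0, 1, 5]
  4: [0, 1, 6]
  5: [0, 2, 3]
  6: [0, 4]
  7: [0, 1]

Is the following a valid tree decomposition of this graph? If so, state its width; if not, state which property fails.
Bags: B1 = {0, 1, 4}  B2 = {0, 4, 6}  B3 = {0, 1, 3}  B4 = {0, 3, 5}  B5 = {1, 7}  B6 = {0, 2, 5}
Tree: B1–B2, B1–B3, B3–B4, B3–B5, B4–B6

No — edge (0,7) lies in no bag.

A tree decomposition must satisfy three properties: every vertex lies in some bag; for every edge, both endpoints lie together in some bag; and for every vertex, the bags containing it form a connected subtree. Here edge (0,7) lies in no bag, so the decomposition is invalid.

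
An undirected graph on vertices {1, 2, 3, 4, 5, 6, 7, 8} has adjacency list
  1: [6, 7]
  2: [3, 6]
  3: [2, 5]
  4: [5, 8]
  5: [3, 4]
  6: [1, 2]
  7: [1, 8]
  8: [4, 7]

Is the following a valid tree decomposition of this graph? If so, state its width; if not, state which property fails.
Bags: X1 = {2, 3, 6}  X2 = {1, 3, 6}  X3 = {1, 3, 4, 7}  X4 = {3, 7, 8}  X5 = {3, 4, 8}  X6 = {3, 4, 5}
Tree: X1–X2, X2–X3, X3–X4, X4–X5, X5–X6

A tree decomposition must satisfy three properties: every vertex lies in some bag; for every edge, both endpoints lie together in some bag; and for every vertex, the bags containing it form a connected subtree. Here bags containing vertex 4 are not connected in the tree, so the decomposition is invalid.

No — bags containing vertex 4 are not connected in the tree.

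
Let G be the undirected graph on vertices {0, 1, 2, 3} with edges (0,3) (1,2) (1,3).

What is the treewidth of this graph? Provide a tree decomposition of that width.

Treewidth 1.
One optimal decomposition is:
Bags: B1 = {1, 2}  B2 = {1, 3}  B3 = {0, 3}
Tree: B1–B2, B2–B3

The largest bag has 2 vertices, giving width 1; this decomposition certifies tw(G) ≤ 1. Since G has at least one edge (e.g. 2–1), it is not an edgeless graph, so tw(G) ≥ 1. The upper and lower bounds meet at 1, so that is the treewidth.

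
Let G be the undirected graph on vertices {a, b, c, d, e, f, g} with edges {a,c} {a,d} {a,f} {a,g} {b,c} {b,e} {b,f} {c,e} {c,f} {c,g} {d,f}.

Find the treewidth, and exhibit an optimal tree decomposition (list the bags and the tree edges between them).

Each bag holds 3 vertices, so the decomposition has width 2, which upper-bounds the treewidth. On the other hand G contains the 3-clique {a, d, f}. A clique must lie in a single bag of any decomposition, so no decomposition can have width below 2. Therefore the treewidth is 2.

Treewidth 2.
Bags: B1 = {a, c, f}  B2 = {b, c, f}  B3 = {a, c, g}  B4 = {b, c, e}  B5 = {a, d, f}
Tree: B1–B2, B1–B3, B2–B4, B1–B5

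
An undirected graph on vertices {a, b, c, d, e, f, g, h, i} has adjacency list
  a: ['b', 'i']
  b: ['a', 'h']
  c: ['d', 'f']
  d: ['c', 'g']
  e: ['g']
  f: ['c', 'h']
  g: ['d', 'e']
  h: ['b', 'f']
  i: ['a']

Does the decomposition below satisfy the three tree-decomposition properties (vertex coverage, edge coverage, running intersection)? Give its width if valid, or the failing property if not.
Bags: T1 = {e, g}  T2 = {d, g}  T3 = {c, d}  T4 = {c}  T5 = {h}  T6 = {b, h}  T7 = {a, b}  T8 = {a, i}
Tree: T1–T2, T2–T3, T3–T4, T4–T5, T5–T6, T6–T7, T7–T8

A tree decomposition must satisfy three properties: every vertex lies in some bag; for every edge, both endpoints lie together in some bag; and for every vertex, the bags containing it form a connected subtree. Here vertex f appears in no bag, so the decomposition is invalid.

No — vertex f appears in no bag.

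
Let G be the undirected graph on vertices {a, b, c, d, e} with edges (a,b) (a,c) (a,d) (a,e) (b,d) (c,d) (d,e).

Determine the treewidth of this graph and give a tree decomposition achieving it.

Each bag holds 3 vertices, so the decomposition has width 2, which upper-bounds the treewidth. For the lower bound, the 3 vertices {a, d, e} are pairwise adjacent, and any tree decomposition puts a clique entirely inside one bag — forcing width ≥ 2. Therefore the treewidth is 2.

Treewidth 2.
Bags: B1 = {a, b, d}  B2 = {a, d, e}  B3 = {a, c, d}
Tree: B1–B2, B1–B3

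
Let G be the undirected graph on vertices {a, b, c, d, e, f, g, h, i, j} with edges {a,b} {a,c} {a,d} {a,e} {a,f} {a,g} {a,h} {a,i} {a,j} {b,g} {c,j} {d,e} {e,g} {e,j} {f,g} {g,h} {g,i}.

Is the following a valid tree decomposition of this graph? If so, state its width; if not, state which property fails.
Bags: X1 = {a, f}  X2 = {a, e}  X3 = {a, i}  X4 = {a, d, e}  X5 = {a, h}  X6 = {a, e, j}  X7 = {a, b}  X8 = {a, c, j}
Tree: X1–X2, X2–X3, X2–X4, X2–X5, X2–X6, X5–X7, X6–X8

No — vertex g appears in no bag.

A tree decomposition must satisfy three properties: every vertex lies in some bag; for every edge, both endpoints lie together in some bag; and for every vertex, the bags containing it form a connected subtree. Here vertex g appears in no bag, so the decomposition is invalid.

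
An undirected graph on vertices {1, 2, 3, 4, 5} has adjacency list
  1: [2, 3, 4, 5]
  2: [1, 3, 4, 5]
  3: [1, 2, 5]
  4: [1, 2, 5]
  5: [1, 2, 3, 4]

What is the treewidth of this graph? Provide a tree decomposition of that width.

Every bag has size at most 4, so the width is 4 − 1 = 3 and tw(G) ≤ 3. Conversely, {1, 2, 3, 5} is a clique of size 4, and the vertices of any clique must share a bag in every tree decomposition; so some bag has ≥ 4 vertices and tw(G) ≥ 3. Hence tw(G) = 3 exactly.

Treewidth 3.
One optimal decomposition is:
Bags: B1 = {1, 2, 4, 5}  B2 = {1, 2, 3, 5}
Tree: B1–B2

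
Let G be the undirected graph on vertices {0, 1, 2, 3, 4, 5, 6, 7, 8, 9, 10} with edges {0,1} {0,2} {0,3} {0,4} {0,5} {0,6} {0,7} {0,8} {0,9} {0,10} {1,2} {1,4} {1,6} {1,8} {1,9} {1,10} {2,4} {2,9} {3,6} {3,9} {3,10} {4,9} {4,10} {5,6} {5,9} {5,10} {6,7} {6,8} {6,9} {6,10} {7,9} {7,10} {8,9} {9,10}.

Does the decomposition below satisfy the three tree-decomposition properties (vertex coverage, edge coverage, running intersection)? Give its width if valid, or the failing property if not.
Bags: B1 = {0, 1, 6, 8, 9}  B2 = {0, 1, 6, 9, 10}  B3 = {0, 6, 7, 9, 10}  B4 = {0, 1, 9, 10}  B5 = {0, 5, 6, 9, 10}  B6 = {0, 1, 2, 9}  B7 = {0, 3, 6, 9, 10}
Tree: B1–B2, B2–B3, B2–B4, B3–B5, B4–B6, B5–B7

A tree decomposition must satisfy three properties: every vertex lies in some bag; for every edge, both endpoints lie together in some bag; and for every vertex, the bags containing it form a connected subtree. Here vertex 4 appears in no bag, so the decomposition is invalid.

No — vertex 4 appears in no bag.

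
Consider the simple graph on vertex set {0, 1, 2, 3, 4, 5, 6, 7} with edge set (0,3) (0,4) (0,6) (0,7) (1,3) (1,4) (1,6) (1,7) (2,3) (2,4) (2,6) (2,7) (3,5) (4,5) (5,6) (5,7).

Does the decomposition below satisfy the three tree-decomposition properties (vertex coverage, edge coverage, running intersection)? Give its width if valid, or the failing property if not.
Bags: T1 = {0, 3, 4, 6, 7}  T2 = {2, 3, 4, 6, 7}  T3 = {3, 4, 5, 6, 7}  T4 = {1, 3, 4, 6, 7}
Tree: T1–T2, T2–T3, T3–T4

Yes; width 4.

Every vertex of G appears in some bag (union = {0, 1, 2, 3, 4, 5, 6, 7}); every edge is covered by a bag; and for each vertex v the set of bags containing v is connected in the bag tree. The decomposition is therefore valid. The largest bag has 5 vertices, so the width is 4.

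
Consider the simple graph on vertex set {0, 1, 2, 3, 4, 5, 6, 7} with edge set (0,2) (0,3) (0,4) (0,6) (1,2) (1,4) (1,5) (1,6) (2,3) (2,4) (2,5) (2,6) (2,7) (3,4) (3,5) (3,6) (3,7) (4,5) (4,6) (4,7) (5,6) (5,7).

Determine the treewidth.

A width-4 tree decomposition is:
Bags: B1 = {2, 3, 4, 5, 7}  B2 = {2, 3, 4, 5, 6}  B3 = {1, 2, 4, 5, 6}  B4 = {0, 2, 3, 4, 6}
Tree: B1–B2, B2–B3, B2–B4
Each bag holds 5 vertices, so the decomposition has width 4, which upper-bounds the treewidth. Conversely, {1, 2, 4, 5, 6} is a clique of size 5, and the vertices of any clique must share a bag in every tree decomposition; so some bag has ≥ 5 vertices and tw(G) ≥ 4. Hence tw(G) = 4 exactly.

4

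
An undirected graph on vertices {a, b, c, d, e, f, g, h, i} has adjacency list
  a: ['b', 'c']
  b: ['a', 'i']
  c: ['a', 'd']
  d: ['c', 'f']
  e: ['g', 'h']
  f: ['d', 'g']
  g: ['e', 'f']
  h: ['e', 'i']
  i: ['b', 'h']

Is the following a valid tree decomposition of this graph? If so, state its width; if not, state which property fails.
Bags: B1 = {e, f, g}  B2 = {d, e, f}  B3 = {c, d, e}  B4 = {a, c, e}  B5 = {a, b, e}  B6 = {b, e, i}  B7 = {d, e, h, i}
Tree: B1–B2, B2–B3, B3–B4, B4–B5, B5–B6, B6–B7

No — bags containing vertex d are not connected in the tree.

A tree decomposition must satisfy three properties: every vertex lies in some bag; for every edge, both endpoints lie together in some bag; and for every vertex, the bags containing it form a connected subtree. Here bags containing vertex d are not connected in the tree, so the decomposition is invalid.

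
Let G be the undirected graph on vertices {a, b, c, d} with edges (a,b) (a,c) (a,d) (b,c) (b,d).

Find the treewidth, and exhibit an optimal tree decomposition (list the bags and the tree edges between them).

Every bag has size at most 3, so the width is 3 − 1 = 2 and tw(G) ≤ 2. For the lower bound, the 3 vertices {a, b, d} are pairwise adjacent, and any tree decomposition puts a clique entirely inside one bag — forcing width ≥ 2. Combining the bounds, tw(G) = 2.

Treewidth 2.
One optimal decomposition is:
Bags: B1 = {a, b, c}  B2 = {a, b, d}
Tree: B1–B2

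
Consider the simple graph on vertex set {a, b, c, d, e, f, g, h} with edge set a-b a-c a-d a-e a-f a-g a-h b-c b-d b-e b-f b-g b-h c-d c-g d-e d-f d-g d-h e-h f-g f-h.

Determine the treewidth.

4

A width-4 tree decomposition is:
Bags: B1 = {a, b, d, f, g}  B2 = {a, b, d, f, h}  B3 = {a, b, c, d, g}  B4 = {a, b, d, e, h}
Tree: B1–B2, B1–B3, B2–B4
The largest bag has 5 vertices, giving width 4; this decomposition certifies tw(G) ≤ 4. Conversely, {a, b, d, e, h} is a clique of size 5, and the vertices of any clique must share a bag in every tree decomposition; so some bag has ≥ 5 vertices and tw(G) ≥ 4. Combining the bounds, tw(G) = 4.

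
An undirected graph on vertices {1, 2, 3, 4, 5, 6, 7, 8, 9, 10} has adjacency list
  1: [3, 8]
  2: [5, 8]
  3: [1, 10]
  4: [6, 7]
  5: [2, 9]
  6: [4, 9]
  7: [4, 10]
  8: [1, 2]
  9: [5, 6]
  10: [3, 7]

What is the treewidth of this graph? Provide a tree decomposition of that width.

Each bag holds 3 vertices, so the decomposition has width 2, which upper-bounds the treewidth. The edges 7–4–6–9–5–2–8–1–3–10–7 form a cycle, so G is not a tree and its treewidth is at least 2. The upper and lower bounds meet at 2, so that is the treewidth.

Treewidth 2.
Bags: B1 = {4, 6, 7}  B2 = {6, 7, 9}  B3 = {5, 7, 9}  B4 = {2, 5, 7}  B5 = {2, 7, 8}  B6 = {1, 7, 8}  B7 = {1, 3, 7}  B8 = {3, 7, 10}
Tree: B1–B2, B2–B3, B3–B4, B4–B5, B5–B6, B6–B7, B7–B8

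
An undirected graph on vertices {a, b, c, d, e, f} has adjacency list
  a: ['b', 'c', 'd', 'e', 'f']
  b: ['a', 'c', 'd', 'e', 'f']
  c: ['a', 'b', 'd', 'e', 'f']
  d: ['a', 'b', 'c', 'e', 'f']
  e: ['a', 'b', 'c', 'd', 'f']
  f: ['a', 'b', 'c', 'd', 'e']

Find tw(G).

5

A width-5 tree decomposition is:
Bags: B1 = {a, b, c, d, e, f}
Tree: (single bag)
With just one bag of size 6, the width is 6 − 1 = 5, so tw(G) ≤ 5. For the lower bound, the 6 vertices {a, b, c, d, e, f} are pairwise adjacent, and any tree decomposition puts a clique entirely inside one bag — forcing width ≥ 5. The upper and lower bounds meet at 5, so that is the treewidth.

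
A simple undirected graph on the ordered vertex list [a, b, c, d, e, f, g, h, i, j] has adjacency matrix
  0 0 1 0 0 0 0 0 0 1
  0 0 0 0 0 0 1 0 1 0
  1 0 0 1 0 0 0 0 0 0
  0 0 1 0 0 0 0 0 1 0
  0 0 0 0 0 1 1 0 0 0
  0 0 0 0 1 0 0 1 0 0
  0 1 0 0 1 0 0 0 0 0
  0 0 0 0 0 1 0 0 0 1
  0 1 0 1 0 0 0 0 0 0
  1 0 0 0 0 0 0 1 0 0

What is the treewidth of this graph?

2

A width-2 tree decomposition is:
Bags: B1 = {a, h, j}  B2 = {a, c, h}  B3 = {c, d, h}  B4 = {d, h, i}  B5 = {b, h, i}  B6 = {b, g, h}  B7 = {e, g, h}  B8 = {e, f, h}
Tree: B1–B2, B2–B3, B3–B4, B4–B5, B5–B6, B6–B7, B7–B8
Every bag has size at most 3, so the width is 3 − 1 = 2 and tw(G) ≤ 2. The edges h–j–a–c–d–i–b–g–e–f–h form a cycle, so G is not a tree and its treewidth is at least 2. Hence tw(G) = 2 exactly.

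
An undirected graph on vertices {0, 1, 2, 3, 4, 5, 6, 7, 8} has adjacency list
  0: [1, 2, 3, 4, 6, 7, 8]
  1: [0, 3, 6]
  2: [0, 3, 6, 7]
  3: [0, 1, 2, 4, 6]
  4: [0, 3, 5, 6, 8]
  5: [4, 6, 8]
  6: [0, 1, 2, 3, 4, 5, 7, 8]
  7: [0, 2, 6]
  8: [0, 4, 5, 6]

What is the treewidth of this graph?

A width-3 tree decomposition is:
Bags: B1 = {0, 1, 3, 6}  B2 = {0, 3, 4, 6}  B3 = {0, 4, 6, 8}  B4 = {0, 2, 3, 6}  B5 = {0, 2, 6, 7}  B6 = {4, 5, 6, 8}
Tree: B1–B2, B2–B3, B2–B4, B4–B5, B3–B6
Every bag has size at most 4, so the width is 4 − 1 = 3 and tw(G) ≤ 3. For the lower bound, the 4 vertices {0, 4, 6, 8} are pairwise adjacent, and any tree decomposition puts a clique entirely inside one bag — forcing width ≥ 3. Hence tw(G) = 3 exactly.

3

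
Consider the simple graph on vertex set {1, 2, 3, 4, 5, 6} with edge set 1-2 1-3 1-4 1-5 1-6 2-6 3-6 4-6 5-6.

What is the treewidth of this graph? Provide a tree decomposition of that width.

Treewidth 2.
One such decomposition:
Bags: B1 = {1, 5, 6}  B2 = {1, 4, 6}  B3 = {1, 3, 6}  B4 = {1, 2, 6}
Tree: B1–B2, B1–B3, B3–B4

Every bag has size at most 3, so the width is 3 − 1 = 2 and tw(G) ≤ 2. Conversely, {1, 2, 6} is a clique of size 3, and the vertices of any clique must share a bag in every tree decomposition; so some bag has ≥ 3 vertices and tw(G) ≥ 2. The upper and lower bounds meet at 2, so that is the treewidth.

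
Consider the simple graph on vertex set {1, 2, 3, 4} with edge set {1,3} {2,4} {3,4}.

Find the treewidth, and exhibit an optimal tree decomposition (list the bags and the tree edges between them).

Treewidth 1.
One optimal decomposition is:
Bags: B1 = {3, 4}  B2 = {2, 4}  B3 = {1, 3}
Tree: B1–B2, B1–B3

Each bag holds 2 vertices, so the decomposition has width 1, which upper-bounds the treewidth. G has an edge, so its treewidth is at least 1. Hence tw(G) = 1 exactly.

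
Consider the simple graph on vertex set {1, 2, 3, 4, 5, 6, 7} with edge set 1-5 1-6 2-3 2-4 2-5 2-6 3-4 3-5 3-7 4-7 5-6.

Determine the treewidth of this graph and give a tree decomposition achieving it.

The largest bag has 3 vertices, giving width 2; this decomposition certifies tw(G) ≤ 2. Conversely, {1, 5, 6} is a clique of size 3, and the vertices of any clique must share a bag in every tree decomposition; so some bag has ≥ 3 vertices and tw(G) ≥ 2. The upper and lower bounds meet at 2, so that is the treewidth.

Treewidth 2.
Bags: B1 = {2, 5, 6}  B2 = {2, 3, 5}  B3 = {2, 3, 4}  B4 = {1, 5, 6}  B5 = {3, 4, 7}
Tree: B1–B2, B2–B3, B1–B4, B3–B5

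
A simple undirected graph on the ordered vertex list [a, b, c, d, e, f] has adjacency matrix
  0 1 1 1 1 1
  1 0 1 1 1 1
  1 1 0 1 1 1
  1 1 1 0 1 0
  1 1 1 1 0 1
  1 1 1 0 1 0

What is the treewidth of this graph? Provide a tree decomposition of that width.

The largest bag has 5 vertices, giving width 4; this decomposition certifies tw(G) ≤ 4. Conversely, {a, b, c, d, e} is a clique of size 5, and the vertices of any clique must share a bag in every tree decomposition; so some bag has ≥ 5 vertices and tw(G) ≥ 4. Hence tw(G) = 4 exactly.

Treewidth 4.
One such decomposition:
Bags: B1 = {a, b, c, e, f}  B2 = {a, b, c, d, e}
Tree: B1–B2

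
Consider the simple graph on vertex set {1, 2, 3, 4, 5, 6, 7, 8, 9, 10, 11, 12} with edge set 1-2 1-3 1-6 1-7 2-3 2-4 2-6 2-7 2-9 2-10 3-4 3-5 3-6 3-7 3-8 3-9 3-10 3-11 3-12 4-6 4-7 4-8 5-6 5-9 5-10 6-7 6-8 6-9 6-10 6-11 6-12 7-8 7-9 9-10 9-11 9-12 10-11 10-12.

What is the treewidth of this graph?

4

A width-4 tree decomposition is:
Bags: B1 = {2, 3, 6, 9, 10}  B2 = {3, 6, 9, 10, 11}  B3 = {3, 5, 6, 9, 10}  B4 = {3, 6, 9, 10, 12}  B5 = {2, 3, 6, 7, 9}  B6 = {2, 3, 4, 6, 7}  B7 = {1, 2, 3, 6, 7}  B8 = {3, 4, 6, 7, 8}
Tree: B1–B2, B2–B3, B2–B4, B1–B5, B5–B6, B6–B7, B6–B8
Each bag holds 5 vertices, so the decomposition has width 4, which upper-bounds the treewidth. For the lower bound, the 5 vertices {3, 4, 6, 7, 8} are pairwise adjacent, and any tree decomposition puts a clique entirely inside one bag — forcing width ≥ 4. Hence tw(G) = 4 exactly.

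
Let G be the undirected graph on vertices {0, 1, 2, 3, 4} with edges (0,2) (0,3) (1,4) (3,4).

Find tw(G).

1

A width-1 tree decomposition is:
Bags: B1 = {1, 4}  B2 = {3, 4}  B3 = {0, 3}  B4 = {0, 2}
Tree: B1–B2, B2–B3, B3–B4
Each bag holds 2 vertices, so the decomposition has width 1, which upper-bounds the treewidth. Since G has at least one edge (e.g. 1–4), it is not an edgeless graph, so tw(G) ≥ 1. Therefore the treewidth is 1.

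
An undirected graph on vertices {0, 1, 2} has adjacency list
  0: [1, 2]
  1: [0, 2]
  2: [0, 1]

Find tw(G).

2

A width-2 tree decomposition is:
Bags: B1 = {0, 1, 2}
Tree: (single bag)
A single bag containing all 3 vertices is trivially a valid decomposition of width 2. Conversely, {0, 1, 2} is a clique of size 3, and the vertices of any clique must share a bag in every tree decomposition; so some bag has ≥ 3 vertices and tw(G) ≥ 2. The upper and lower bounds meet at 2, so that is the treewidth.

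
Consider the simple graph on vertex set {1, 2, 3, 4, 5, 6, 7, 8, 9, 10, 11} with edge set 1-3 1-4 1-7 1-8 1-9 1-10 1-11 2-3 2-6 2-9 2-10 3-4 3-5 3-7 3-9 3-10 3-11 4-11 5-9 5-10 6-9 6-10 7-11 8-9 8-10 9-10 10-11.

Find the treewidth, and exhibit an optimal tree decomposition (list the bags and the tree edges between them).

Each bag holds 4 vertices, so the decomposition has width 3, which upper-bounds the treewidth. For the lower bound, the 4 vertices {1, 8, 9, 10} are pairwise adjacent, and any tree decomposition puts a clique entirely inside one bag — forcing width ≥ 3. Therefore the treewidth is 3.

Treewidth 3.
Bags: B1 = {1, 3, 10, 11}  B2 = {1, 3, 9, 10}  B3 = {2, 3, 9, 10}  B4 = {1, 8, 9, 10}  B5 = {2, 6, 9, 10}  B6 = {1, 3, 7, 11}  B7 = {3, 5, 9, 10}  B8 = {1, 3, 4, 11}
Tree: B1–B2, B2–B3, B2–B4, B3–B5, B1–B6, B3–B7, B6–B8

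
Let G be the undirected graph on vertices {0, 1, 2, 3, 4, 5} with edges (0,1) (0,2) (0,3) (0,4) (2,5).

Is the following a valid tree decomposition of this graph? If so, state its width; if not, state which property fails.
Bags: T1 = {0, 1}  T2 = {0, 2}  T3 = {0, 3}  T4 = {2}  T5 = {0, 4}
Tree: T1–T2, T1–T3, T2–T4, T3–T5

A tree decomposition must satisfy three properties: every vertex lies in some bag; for every edge, both endpoints lie together in some bag; and for every vertex, the bags containing it form a connected subtree. Here vertex 5 appears in no bag, so the decomposition is invalid.

No — vertex 5 appears in no bag.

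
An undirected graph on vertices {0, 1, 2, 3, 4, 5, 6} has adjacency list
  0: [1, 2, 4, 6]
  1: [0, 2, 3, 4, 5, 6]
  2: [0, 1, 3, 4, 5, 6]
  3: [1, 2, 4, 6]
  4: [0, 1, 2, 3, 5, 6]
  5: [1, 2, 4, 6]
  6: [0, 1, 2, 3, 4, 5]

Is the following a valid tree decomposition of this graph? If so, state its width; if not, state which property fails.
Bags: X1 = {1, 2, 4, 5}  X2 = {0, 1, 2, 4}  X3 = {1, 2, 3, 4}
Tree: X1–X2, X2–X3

A tree decomposition must satisfy three properties: every vertex lies in some bag; for every edge, both endpoints lie together in some bag; and for every vertex, the bags containing it form a connected subtree. Here vertex 6 appears in no bag, so the decomposition is invalid.

No — vertex 6 appears in no bag.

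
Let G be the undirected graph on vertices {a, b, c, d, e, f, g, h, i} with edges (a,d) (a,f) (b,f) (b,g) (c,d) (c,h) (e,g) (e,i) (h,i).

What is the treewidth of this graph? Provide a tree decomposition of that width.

Every bag has size at most 3, so the width is 3 − 1 = 2 and tw(G) ≤ 2. Since d–c–h–i–e–g–b–f–a–d is a cycle in G, G is not acyclic. Forests are exactly the graphs of treewidth ≤ 1, so tw(G) ≥ 2. The upper and lower bounds meet at 2, so that is the treewidth.

Treewidth 2.
Bags: B1 = {c, d, h}  B2 = {d, h, i}  B3 = {d, e, i}  B4 = {d, e, g}  B5 = {b, d, g}  B6 = {b, d, f}  B7 = {a, d, f}
Tree: B1–B2, B2–B3, B3–B4, B4–B5, B5–B6, B6–B7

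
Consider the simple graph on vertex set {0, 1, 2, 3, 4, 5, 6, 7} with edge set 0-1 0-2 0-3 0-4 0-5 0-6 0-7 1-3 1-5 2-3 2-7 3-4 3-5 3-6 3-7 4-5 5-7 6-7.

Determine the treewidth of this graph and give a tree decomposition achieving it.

Each bag holds 4 vertices, so the decomposition has width 3, which upper-bounds the treewidth. For the lower bound, the 4 vertices {0, 2, 3, 7} are pairwise adjacent, and any tree decomposition puts a clique entirely inside one bag — forcing width ≥ 3. The upper and lower bounds meet at 3, so that is the treewidth.

Treewidth 3.
One such decomposition:
Bags: B1 = {0, 3, 5, 7}  B2 = {0, 3, 4, 5}  B3 = {0, 1, 3, 5}  B4 = {0, 3, 6, 7}  B5 = {0, 2, 3, 7}
Tree: B1–B2, B2–B3, B1–B4, B4–B5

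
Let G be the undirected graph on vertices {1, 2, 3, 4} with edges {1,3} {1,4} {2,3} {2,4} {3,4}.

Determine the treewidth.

A width-2 tree decomposition is:
Bags: B1 = {1, 3, 4}  B2 = {2, 3, 4}
Tree: B1–B2
Each bag holds 3 vertices, so the decomposition has width 2, which upper-bounds the treewidth. On the other hand G contains the 3-clique {1, 3, 4}. A clique must lie in a single bag of any decomposition, so no decomposition can have width below 2. Combining the bounds, tw(G) = 2.

2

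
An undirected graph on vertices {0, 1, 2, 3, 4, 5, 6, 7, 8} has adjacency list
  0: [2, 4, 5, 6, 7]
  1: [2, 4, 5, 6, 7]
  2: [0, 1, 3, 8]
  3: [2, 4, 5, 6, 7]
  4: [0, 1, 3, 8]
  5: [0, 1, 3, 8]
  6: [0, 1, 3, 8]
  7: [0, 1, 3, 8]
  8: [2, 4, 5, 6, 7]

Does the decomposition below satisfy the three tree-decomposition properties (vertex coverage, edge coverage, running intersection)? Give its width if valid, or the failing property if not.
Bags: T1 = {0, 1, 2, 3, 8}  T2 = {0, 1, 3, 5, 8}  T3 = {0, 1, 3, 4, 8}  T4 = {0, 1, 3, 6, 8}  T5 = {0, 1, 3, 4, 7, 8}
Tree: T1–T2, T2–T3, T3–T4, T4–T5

No — bags containing vertex 4 are not connected in the tree.

A tree decomposition must satisfy three properties: every vertex lies in some bag; for every edge, both endpoints lie together in some bag; and for every vertex, the bags containing it form a connected subtree. Here bags containing vertex 4 are not connected in the tree, so the decomposition is invalid.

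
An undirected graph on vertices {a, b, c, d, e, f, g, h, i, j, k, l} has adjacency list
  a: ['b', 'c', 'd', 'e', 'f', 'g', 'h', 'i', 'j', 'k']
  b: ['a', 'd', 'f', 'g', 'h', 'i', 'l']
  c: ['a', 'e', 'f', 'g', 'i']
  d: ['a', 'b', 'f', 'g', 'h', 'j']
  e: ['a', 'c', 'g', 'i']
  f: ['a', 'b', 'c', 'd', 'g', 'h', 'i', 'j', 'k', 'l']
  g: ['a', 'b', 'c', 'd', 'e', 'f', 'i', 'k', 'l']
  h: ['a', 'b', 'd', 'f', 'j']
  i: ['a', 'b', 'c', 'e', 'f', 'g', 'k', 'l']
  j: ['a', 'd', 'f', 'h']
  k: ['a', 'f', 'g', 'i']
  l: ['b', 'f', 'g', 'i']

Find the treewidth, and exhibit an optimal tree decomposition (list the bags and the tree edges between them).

Every bag has size at most 5, so the width is 5 − 1 = 4 and tw(G) ≤ 4. On the other hand G contains the 5-clique {a, c, e, g, i}. A clique must lie in a single bag of any decomposition, so no decomposition can have width below 4. The upper and lower bounds meet at 4, so that is the treewidth.

Treewidth 4.
One such decomposition:
Bags: B1 = {a, b, d, f, g}  B2 = {a, b, d, f, h}  B3 = {a, d, f, h, j}  B4 = {a, b, f, g, i}  B5 = {b, f, g, i, l}  B6 = {a, c, f, g, i}  B7 = {a, c, e, g, i}  B8 = {a, f, g, i, k}
Tree: B1–B2, B2–B3, B1–B4, B4–B5, B4–B6, B6–B7, B6–B8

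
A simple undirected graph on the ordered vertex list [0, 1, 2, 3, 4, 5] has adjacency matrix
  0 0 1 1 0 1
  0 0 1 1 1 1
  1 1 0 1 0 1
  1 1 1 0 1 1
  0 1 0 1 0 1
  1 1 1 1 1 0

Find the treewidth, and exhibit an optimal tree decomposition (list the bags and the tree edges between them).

Treewidth 3.
One such decomposition:
Bags: B1 = {1, 3, 4, 5}  B2 = {1, 2, 3, 5}  B3 = {0, 2, 3, 5}
Tree: B1–B2, B2–B3

Every bag has size at most 4, so the width is 4 − 1 = 3 and tw(G) ≤ 3. Conversely, {0, 2, 3, 5} is a clique of size 4, and the vertices of any clique must share a bag in every tree decomposition; so some bag has ≥ 4 vertices and tw(G) ≥ 3. Hence tw(G) = 3 exactly.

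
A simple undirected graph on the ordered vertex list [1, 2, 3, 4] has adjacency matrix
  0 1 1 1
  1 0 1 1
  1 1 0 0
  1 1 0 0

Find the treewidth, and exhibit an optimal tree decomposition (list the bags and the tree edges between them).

Each bag holds 3 vertices, so the decomposition has width 2, which upper-bounds the treewidth. For the lower bound, the 3 vertices {1, 2, 3} are pairwise adjacent, and any tree decomposition puts a clique entirely inside one bag — forcing width ≥ 2. Combining the bounds, tw(G) = 2.

Treewidth 2.
One such decomposition:
Bags: B1 = {1, 2, 4}  B2 = {1, 2, 3}
Tree: B1–B2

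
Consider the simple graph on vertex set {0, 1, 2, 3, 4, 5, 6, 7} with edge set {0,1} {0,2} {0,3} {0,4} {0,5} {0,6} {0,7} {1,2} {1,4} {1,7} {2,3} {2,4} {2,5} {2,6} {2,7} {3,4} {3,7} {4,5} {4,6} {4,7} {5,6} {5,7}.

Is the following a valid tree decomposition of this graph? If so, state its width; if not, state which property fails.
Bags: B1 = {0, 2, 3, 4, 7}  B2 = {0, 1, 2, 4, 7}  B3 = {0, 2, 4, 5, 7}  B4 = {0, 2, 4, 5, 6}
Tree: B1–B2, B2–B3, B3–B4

Yes; width 4.

Every vertex of G appears in some bag (union = {0, 1, 2, 3, 4, 5, 6, 7}); every edge is covered by a bag; and for each vertex v the set of bags containing v is connected in the bag tree. The decomposition is therefore valid. The largest bag has 5 vertices, so the width is 4.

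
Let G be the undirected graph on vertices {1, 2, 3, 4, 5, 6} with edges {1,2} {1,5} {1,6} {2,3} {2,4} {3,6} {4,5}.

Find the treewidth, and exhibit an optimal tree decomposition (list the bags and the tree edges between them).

Each bag holds 3 vertices, so the decomposition has width 2, which upper-bounds the treewidth. Since 3–6–1–2–3 is a cycle in G, G is not acyclic. Forests are exactly the graphs of treewidth ≤ 1, so tw(G) ≥ 2. Therefore the treewidth is 2.

Treewidth 2.
Bags: B1 = {2, 3, 6}  B2 = {1, 2, 6}  B3 = {1, 2, 4}  B4 = {1, 4, 5}
Tree: B1–B2, B2–B3, B3–B4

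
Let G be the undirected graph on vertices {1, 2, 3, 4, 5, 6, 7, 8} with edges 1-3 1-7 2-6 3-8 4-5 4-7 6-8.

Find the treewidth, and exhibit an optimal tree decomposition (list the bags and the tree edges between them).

Treewidth 1.
Bags: B1 = {2, 6}  B2 = {6, 8}  B3 = {3, 8}  B4 = {1, 3}  B5 = {1, 7}  B6 = {4, 7}  B7 = {4, 5}
Tree: B1–B2, B2–B3, B3–B4, B4–B5, B5–B6, B6–B7

Every bag has size at most 2, so the width is 2 − 1 = 1 and tw(G) ≤ 1. Any graph with an edge has treewidth ≥ 1, and G has the edge 2–6. Hence tw(G) = 1 exactly.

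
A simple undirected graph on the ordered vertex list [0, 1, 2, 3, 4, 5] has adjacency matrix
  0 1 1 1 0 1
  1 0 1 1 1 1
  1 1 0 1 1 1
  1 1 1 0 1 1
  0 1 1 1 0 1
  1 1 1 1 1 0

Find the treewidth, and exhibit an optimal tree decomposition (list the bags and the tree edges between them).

The largest bag has 5 vertices, giving width 4; this decomposition certifies tw(G) ≤ 4. Conversely, {0, 1, 2, 3, 5} is a clique of size 5, and the vertices of any clique must share a bag in every tree decomposition; so some bag has ≥ 5 vertices and tw(G) ≥ 4. Combining the bounds, tw(G) = 4.

Treewidth 4.
Bags: B1 = {1, 2, 3, 4, 5}  B2 = {0, 1, 2, 3, 5}
Tree: B1–B2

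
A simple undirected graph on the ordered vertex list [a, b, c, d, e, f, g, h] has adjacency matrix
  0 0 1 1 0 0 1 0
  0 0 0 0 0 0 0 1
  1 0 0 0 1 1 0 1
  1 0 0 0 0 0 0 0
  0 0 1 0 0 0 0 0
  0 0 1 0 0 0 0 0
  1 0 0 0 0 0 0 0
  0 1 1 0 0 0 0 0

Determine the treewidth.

1

A width-1 tree decomposition is:
Bags: B1 = {a, g}  B2 = {a, c}  B3 = {c, h}  B4 = {c, f}  B5 = {c, e}  B6 = {a, d}  B7 = {b, h}
Tree: B1–B2, B2–B3, B3–B4, B3–B5, B1–B6, B3–B7
Each bag holds 2 vertices, so the decomposition has width 1, which upper-bounds the treewidth. Any graph with an edge has treewidth ≥ 1, and G has the edge a–g. Hence tw(G) = 1 exactly.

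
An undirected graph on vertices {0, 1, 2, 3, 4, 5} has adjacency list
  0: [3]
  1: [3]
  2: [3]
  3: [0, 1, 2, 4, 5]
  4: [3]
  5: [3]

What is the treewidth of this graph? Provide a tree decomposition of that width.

Treewidth 1.
One such decomposition:
Bags: B1 = {3, 5}  B2 = {0, 3}  B3 = {3, 4}  B4 = {1, 3}  B5 = {2, 3}
Tree: B1–B2, B2–B3, B1–B4, B3–B5

Every bag has size at most 2, so the width is 2 − 1 = 1 and tw(G) ≤ 1. Any graph with an edge has treewidth ≥ 1, and G has the edge 5–3. Combining the bounds, tw(G) = 1.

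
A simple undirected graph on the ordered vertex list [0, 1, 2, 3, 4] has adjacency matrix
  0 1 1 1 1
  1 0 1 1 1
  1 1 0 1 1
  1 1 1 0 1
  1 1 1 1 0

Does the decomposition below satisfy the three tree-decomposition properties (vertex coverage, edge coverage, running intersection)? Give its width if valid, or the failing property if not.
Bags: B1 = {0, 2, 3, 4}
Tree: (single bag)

No — vertex 1 appears in no bag.

A tree decomposition must satisfy three properties: every vertex lies in some bag; for every edge, both endpoints lie together in some bag; and for every vertex, the bags containing it form a connected subtree. Here vertex 1 appears in no bag, so the decomposition is invalid.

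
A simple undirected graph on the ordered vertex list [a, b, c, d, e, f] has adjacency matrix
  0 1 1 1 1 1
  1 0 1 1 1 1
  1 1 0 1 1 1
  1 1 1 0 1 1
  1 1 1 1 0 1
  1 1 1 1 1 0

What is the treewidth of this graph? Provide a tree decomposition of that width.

A single bag containing all 6 vertices is trivially a valid decomposition of width 5. On the other hand G contains the 6-clique {a, b, c, d, e, f}. A clique must lie in a single bag of any decomposition, so no decomposition can have width below 5. Combining the bounds, tw(G) = 5.

Treewidth 5.
Bags: B1 = {a, b, c, d, e, f}
Tree: (single bag)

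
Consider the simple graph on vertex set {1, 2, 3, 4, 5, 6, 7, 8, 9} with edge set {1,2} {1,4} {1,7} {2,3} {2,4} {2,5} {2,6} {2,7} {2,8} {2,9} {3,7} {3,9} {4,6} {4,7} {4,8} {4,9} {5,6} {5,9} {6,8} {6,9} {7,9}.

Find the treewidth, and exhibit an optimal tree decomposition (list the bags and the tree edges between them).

Each bag holds 4 vertices, so the decomposition has width 3, which upper-bounds the treewidth. Conversely, {2, 3, 7, 9} is a clique of size 4, and the vertices of any clique must share a bag in every tree decomposition; so some bag has ≥ 4 vertices and tw(G) ≥ 3. The upper and lower bounds meet at 3, so that is the treewidth.

Treewidth 3.
Bags: B1 = {2, 4, 7, 9}  B2 = {2, 4, 6, 9}  B3 = {2, 5, 6, 9}  B4 = {2, 3, 7, 9}  B5 = {2, 4, 6, 8}  B6 = {1, 2, 4, 7}
Tree: B1–B2, B2–B3, B1–B4, B2–B5, B1–B6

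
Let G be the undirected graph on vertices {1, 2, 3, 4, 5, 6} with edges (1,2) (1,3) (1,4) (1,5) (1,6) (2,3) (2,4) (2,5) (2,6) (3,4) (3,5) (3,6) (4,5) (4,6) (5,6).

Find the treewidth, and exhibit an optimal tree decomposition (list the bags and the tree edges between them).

Treewidth 5.
One such decomposition:
Bags: B1 = {1, 2, 3, 4, 5, 6}
Tree: (single bag)

A single bag containing all 6 vertices is trivially a valid decomposition of width 5. For the lower bound, the 6 vertices {1, 2, 3, 4, 5, 6} are pairwise adjacent, and any tree decomposition puts a clique entirely inside one bag — forcing width ≥ 5. Combining the bounds, tw(G) = 5.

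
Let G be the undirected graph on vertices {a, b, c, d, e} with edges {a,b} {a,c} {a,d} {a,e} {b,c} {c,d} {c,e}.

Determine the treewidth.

A width-2 tree decomposition is:
Bags: B1 = {a, c, d}  B2 = {a, b, c}  B3 = {a, c, e}
Tree: B1–B2, B1–B3
Each bag holds 3 vertices, so the decomposition has width 2, which upper-bounds the treewidth. On the other hand G contains the 3-clique {a, c, d}. A clique must lie in a single bag of any decomposition, so no decomposition can have width below 2. Combining the bounds, tw(G) = 2.

2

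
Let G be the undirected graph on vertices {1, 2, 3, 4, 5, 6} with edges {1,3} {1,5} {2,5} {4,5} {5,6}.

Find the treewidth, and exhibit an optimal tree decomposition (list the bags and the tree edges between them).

Every bag has size at most 2, so the width is 2 − 1 = 1 and tw(G) ≤ 1. G has an edge, so its treewidth is at least 1. Combining the bounds, tw(G) = 1.

Treewidth 1.
One optimal decomposition is:
Bags: B1 = {4, 5}  B2 = {5, 6}  B3 = {1, 5}  B4 = {1, 3}  B5 = {2, 5}
Tree: B1–B2, B2–B3, B3–B4, B3–B5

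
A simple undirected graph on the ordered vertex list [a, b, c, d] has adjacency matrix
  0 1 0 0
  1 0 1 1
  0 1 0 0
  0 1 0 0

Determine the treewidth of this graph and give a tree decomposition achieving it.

Treewidth 1.
Bags: B1 = {b, d}  B2 = {a, b}  B3 = {b, c}
Tree: B1–B2, B1–B3

Every bag has size at most 2, so the width is 2 − 1 = 1 and tw(G) ≤ 1. Since G has at least one edge (e.g. b–d), it is not an edgeless graph, so tw(G) ≥ 1. Hence tw(G) = 1 exactly.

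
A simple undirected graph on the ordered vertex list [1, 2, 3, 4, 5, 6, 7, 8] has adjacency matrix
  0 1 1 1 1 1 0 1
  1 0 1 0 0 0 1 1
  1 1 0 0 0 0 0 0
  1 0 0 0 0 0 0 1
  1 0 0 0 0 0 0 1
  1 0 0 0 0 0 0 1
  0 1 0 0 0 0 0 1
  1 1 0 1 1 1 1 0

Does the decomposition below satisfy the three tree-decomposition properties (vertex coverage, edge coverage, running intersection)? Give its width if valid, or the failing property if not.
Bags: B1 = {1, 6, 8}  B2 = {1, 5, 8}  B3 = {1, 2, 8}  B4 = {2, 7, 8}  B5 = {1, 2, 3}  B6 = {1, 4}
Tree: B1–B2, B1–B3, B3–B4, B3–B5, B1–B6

No — edge (8,4) lies in no bag.

A tree decomposition must satisfy three properties: every vertex lies in some bag; for every edge, both endpoints lie together in some bag; and for every vertex, the bags containing it form a connected subtree. Here edge (8,4) lies in no bag, so the decomposition is invalid.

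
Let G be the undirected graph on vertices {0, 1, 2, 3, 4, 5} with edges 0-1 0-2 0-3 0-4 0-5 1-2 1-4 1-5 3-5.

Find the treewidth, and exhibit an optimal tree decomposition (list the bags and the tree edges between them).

Each bag holds 3 vertices, so the decomposition has width 2, which upper-bounds the treewidth. Conversely, {0, 1, 2} is a clique of size 3, and the vertices of any clique must share a bag in every tree decomposition; so some bag has ≥ 3 vertices and tw(G) ≥ 2. The upper and lower bounds meet at 2, so that is the treewidth.

Treewidth 2.
Bags: B1 = {0, 1, 5}  B2 = {0, 3, 5}  B3 = {0, 1, 2}  B4 = {0, 1, 4}
Tree: B1–B2, B1–B3, B3–B4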